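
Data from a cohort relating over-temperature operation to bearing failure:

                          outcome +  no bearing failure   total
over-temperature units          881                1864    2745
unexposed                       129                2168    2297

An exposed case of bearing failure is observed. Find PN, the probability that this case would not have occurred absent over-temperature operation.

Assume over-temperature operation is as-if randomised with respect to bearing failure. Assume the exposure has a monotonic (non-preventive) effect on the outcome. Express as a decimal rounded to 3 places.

p₁ = P(outcome | exposed) = 881/2745 = 0.32095
p₀ = P(outcome | unexposed) = 129/2297 = 0.05616
Under exogeneity and monotonicity, PN = (p₁ − p₀) / p₁.
PN = (0.32095 − 0.05616) / 0.32095 = 0.26479 / 0.32095 ≈ 0.8250

PN ≈ 0.825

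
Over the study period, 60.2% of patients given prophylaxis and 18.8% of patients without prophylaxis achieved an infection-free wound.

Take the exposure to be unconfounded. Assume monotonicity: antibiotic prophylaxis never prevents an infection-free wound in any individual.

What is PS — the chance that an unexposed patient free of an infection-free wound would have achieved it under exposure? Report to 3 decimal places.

PS ≈ 0.510

p₁ = 0.602, p₀ = 0.188.
Under exogeneity and monotonicity, PS = (p₁ − p₀) / (1 − p₀).
PS = (0.602 − 0.188) / (1 − 0.188) = 0.414 / 0.812 ≈ 0.5099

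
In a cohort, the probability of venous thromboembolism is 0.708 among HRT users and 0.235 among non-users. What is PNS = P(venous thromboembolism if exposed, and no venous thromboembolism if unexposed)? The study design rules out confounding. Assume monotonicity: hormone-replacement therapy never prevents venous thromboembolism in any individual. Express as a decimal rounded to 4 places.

Let p₁ = 0.708, p₀ = 0.235.
Under exogeneity and monotonicity, PNS = p₁ − p₀.
PNS = 0.708 − 0.235 = 0.473

PNS ≈ 0.4730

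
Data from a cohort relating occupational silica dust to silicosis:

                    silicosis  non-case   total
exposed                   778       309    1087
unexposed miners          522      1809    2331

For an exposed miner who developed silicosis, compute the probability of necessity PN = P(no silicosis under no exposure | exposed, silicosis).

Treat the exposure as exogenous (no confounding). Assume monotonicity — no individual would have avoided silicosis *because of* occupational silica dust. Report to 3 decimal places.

p₁ = P(outcome | exposed) = 778/1087 = 0.71573
p₀ = P(outcome | unexposed) = 522/2331 = 0.22394
Under exogeneity and monotonicity, PN = (p₁ − p₀)/p₁.
PN = (0.71573 − 0.22394) / 0.71573 ≈ 0.6871

PN ≈ 0.687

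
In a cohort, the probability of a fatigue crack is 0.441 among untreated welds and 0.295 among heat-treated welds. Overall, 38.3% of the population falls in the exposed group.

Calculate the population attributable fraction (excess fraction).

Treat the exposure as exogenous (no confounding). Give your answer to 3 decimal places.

Let p₁ = 0.441, p₀ = 0.295.
Overall risk P(Y=1) = π·p₁ + (1−π)·p₀ = 0.383×0.441 + 0.617×0.295 = 0.35092.
Under exogeneity, PAF = [P(Y=1) − p₀] / P(Y=1).
PAF = (0.35092 − 0.295) / 0.35092 ≈ 0.1593

PAF ≈ 0.159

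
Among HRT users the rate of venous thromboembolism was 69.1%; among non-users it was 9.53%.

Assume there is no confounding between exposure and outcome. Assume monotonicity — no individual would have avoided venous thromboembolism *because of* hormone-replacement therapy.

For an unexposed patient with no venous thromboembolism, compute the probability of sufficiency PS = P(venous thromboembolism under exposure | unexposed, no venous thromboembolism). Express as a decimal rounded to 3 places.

p₁ = 0.691, p₀ = 0.0953.
Under exogeneity and monotonicity, PS = (p₁ − p₀) / (1 − p₀).
PS = (0.691 − 0.0953) / (1 − 0.0953) = 0.5957 / 0.9047 ≈ 0.6585

PS ≈ 0.658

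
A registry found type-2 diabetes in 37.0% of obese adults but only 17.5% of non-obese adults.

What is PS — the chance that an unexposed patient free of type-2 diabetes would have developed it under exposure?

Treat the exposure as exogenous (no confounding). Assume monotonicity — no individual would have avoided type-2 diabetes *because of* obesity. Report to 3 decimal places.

PS ≈ 0.236

p₁ = 0.37, p₀ = 0.175.
Under exogeneity and monotonicity, PS = (p₁ − p₀) / (1 − p₀).
PS = (0.37 − 0.175) / (1 − 0.175) = 0.195 / 0.825 ≈ 0.2364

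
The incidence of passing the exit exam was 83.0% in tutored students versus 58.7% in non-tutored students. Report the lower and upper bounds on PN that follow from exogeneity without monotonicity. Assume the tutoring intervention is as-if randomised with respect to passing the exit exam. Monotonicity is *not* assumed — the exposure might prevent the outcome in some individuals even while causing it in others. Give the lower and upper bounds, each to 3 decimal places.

0.293 ≤ PN ≤ 0.498

p₁ = 0.83, p₀ = 0.587.
Under exogeneity alone the bounds on PN are max{0,(p₁−p₀)/p₁} ≤ PN ≤ min{1,(1−p₀)/p₁}.
  lower = (p₁ − p₀)/p₁ = 0.243 / 0.83 ≈ 0.2928
  upper = min{1, (1 − p₀)/p₁} = 0.413 / 0.83 ≈ 0.4976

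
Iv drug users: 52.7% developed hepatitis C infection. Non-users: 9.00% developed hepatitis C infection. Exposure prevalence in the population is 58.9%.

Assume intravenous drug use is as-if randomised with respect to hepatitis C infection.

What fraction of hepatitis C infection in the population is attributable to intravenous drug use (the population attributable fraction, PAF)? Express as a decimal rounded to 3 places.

PAF ≈ 0.741

p₁ = 0.527, p₀ = 0.09.
Overall risk P(Y=1) = π·p₁ + (1−π)·p₀ = 0.589×0.527 + 0.411×0.09 = 0.34739.
Under exogeneity, PAF = [P(Y=1) − p₀] / P(Y=1).
PAF = (0.34739 − 0.09) / 0.34739 ≈ 0.7409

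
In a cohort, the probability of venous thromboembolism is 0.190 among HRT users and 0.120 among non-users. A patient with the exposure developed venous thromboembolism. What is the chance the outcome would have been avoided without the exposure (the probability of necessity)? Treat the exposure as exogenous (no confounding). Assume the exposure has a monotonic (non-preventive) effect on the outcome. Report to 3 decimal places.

Let p₁ = 0.19, p₀ = 0.12.
Under exogeneity and monotonicity, PN = (p₁ − p₀) / p₁.
PN = (0.19 − 0.12) / 0.19 = 0.07 / 0.19 ≈ 0.3684

PN ≈ 0.368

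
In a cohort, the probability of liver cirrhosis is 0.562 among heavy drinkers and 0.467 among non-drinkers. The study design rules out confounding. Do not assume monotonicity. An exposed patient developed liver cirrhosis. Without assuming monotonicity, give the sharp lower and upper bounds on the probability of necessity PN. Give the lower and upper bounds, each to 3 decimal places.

0.169 ≤ PN ≤ 0.948

Let p₁ = 0.562, p₀ = 0.467.
Under exogeneity alone the bounds on PN are max{0,(p₁−p₀)/p₁} ≤ PN ≤ min{1,(1−p₀)/p₁}.
  lower = (p₁ − p₀)/p₁ = 0.095 / 0.562 ≈ 0.1690
  upper = min{1, (1 − p₀)/p₁} = 0.533 / 0.562 ≈ 0.9484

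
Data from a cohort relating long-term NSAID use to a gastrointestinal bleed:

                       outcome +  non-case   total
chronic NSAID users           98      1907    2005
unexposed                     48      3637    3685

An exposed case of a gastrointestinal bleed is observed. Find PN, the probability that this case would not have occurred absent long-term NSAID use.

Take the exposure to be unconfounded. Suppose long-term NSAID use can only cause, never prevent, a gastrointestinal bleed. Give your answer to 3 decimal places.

PN ≈ 0.734

p₁ = P(outcome | exposed) = 98/2005 = 0.048878
p₀ = P(outcome | unexposed) = 48/3685 = 0.013026
Under exogeneity and monotonicity, PN = (p₁ − p₀) / p₁.
PN = (0.048878 − 0.013026) / 0.048878 = 0.035852 / 0.048878 ≈ 0.7335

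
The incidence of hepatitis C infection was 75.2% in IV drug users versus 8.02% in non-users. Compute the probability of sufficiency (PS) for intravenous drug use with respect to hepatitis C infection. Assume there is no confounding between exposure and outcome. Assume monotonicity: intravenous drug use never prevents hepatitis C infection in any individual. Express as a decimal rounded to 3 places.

PS ≈ 0.730

p₁ = 0.752, p₀ = 0.0802.
Under exogeneity and monotonicity, PS = (p₁ − p₀) / (1 − p₀).
PS = (0.752 − 0.0802) / (1 − 0.0802) = 0.6718 / 0.9198 ≈ 0.7304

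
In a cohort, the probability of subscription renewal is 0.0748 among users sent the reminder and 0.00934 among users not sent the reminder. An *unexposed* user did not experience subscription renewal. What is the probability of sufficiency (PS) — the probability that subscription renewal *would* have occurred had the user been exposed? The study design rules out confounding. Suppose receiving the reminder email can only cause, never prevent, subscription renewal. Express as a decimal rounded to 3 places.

Let p₁ = 0.0748, p₀ = 0.00934.
Under exogeneity and monotonicity, PS = (p₁ − p₀) / (1 − p₀).
PS = (0.0748 − 0.00934) / (1 − 0.00934) = 0.06546 / 0.99066 ≈ 0.0661

PS ≈ 0.066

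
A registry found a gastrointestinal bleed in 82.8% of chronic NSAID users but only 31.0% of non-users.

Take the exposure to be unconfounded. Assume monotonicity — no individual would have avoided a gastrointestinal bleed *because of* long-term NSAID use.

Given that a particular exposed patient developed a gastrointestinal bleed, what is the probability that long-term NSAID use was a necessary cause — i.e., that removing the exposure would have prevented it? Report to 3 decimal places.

p₁ = 0.828, p₀ = 0.31.
Under exogeneity and monotonicity, PN = (p₁ − p₀) / p₁.
PN = (0.828 − 0.31) / 0.828 = 0.518 / 0.828 ≈ 0.6256

PN ≈ 0.626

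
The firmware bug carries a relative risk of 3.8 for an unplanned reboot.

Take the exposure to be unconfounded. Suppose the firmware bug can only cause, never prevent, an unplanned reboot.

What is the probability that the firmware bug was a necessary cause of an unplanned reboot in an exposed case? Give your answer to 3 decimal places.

Under exogeneity and monotonicity, PN = (RR − 1) / RR = 1 − 1/RR.
PN = (3.8 − 1) / 3.8 = 2.8 / 3.8 ≈ 0.7368

PN ≈ 0.737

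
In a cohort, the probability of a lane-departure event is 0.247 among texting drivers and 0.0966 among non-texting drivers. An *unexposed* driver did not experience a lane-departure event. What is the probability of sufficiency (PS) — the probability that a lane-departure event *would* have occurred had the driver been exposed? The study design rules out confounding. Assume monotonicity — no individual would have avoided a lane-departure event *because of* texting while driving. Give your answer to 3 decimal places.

PS ≈ 0.166

Let p₁ = 0.247, p₀ = 0.0966.
Under exogeneity and monotonicity, PS = (p₁ − p₀) / (1 − p₀).
PS = (0.247 − 0.0966) / (1 − 0.0966) = 0.1504 / 0.9034 ≈ 0.1665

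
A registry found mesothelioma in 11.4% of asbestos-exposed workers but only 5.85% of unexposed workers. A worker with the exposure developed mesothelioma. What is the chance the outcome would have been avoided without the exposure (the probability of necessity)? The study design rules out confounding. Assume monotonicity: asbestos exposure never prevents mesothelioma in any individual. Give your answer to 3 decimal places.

p₁ = 0.114, p₀ = 0.0585.
Under exogeneity and monotonicity, PN = (p₁ − p₀) / p₁.
PN = (0.114 − 0.0585) / 0.114 = 0.0555 / 0.114 ≈ 0.4868

PN ≈ 0.487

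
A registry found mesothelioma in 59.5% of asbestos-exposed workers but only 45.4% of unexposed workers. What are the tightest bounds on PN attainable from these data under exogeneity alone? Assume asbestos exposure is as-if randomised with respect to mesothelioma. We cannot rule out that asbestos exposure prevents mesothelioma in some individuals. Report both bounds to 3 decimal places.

p₁ = 0.595, p₀ = 0.454.
Under exogeneity alone the bounds on PN are max{0,(p₁−p₀)/p₁} ≤ PN ≤ min{1,(1−p₀)/p₁}.
  lower = (p₁ − p₀)/p₁ = 0.141 / 0.595 ≈ 0.2370
  upper = min{1, (1 − p₀)/p₁} = 0.546 / 0.595 ≈ 0.9176

0.237 ≤ PN ≤ 0.918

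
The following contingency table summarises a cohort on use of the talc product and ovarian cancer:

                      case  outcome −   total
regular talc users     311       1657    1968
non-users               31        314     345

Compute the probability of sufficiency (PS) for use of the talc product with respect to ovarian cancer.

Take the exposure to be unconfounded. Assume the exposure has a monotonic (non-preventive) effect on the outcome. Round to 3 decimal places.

p₁ = P(outcome | exposed) = 311/1968 = 0.15803
p₀ = P(outcome | unexposed) = 31/345 = 0.089855
Under exogeneity and monotonicity, PS = (p₁ − p₀) / (1 − p₀).
PS = (0.15803 − 0.089855) / (1 − 0.089855) = 0.068173 / 0.91014 ≈ 0.0749

PS ≈ 0.075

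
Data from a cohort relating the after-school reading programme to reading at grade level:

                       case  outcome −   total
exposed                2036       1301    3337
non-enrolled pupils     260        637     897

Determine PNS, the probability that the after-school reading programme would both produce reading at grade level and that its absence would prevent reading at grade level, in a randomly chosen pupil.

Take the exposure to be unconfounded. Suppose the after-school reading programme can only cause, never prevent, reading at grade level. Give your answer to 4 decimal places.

PNS ≈ 0.3203

p₁ = P(outcome | exposed) = 2036/3337 = 0.61013
p₀ = P(outcome | unexposed) = 260/897 = 0.28986
Under exogeneity and monotonicity, PNS = p₁ − p₀.
PNS = 0.61013 − 0.28986 = 0.32027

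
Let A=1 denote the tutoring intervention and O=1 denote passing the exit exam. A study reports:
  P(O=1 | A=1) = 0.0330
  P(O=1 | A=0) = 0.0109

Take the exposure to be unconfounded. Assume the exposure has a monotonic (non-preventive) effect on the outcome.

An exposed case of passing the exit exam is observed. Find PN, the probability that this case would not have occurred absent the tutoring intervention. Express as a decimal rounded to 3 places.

Let p₁ = 0.033, p₀ = 0.0109.
Under exogeneity and monotonicity, PN = (p₁ − p₀) / p₁.
PN = (0.033 − 0.0109) / 0.033 = 0.0221 / 0.033 ≈ 0.6697

PN ≈ 0.670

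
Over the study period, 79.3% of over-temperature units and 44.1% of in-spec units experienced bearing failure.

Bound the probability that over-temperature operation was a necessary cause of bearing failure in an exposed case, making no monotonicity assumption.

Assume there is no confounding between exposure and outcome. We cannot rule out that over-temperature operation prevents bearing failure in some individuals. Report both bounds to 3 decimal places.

0.444 ≤ PN ≤ 0.705

p₁ = 0.793, p₀ = 0.441.
Under exogeneity alone the bounds on PN are max{0,(p₁−p₀)/p₁} ≤ PN ≤ min{1,(1−p₀)/p₁}.
  lower = (p₁ − p₀)/p₁ = 0.352 / 0.793 ≈ 0.4439
  upper = min{1, (1 − p₀)/p₁} = 0.559 / 0.793 ≈ 0.7049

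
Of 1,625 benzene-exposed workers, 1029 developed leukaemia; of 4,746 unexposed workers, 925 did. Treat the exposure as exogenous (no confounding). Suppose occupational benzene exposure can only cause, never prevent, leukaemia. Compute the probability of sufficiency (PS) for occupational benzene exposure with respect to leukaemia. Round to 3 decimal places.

p₁ = P(outcome | exposed) = 1029/1625 = 0.63323
p₀ = P(outcome | unexposed) = 925/4746 = 0.1949
Under exogeneity and monotonicity, PS = (p₁ − p₀) / (1 − p₀).
PS = (0.63323 − 0.1949) / (1 − 0.1949) = 0.43833 / 0.8051 ≈ 0.5444

PS ≈ 0.544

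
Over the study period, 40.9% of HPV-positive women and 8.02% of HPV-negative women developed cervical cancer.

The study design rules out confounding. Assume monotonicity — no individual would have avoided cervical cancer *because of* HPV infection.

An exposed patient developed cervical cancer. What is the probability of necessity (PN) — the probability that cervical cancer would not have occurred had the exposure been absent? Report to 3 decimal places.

PN ≈ 0.804

p₁ = 0.409, p₀ = 0.0802.
Under exogeneity and monotonicity, PN = (p₁ − p₀) / p₁.
PN = (0.409 − 0.0802) / 0.409 = 0.3288 / 0.409 ≈ 0.8039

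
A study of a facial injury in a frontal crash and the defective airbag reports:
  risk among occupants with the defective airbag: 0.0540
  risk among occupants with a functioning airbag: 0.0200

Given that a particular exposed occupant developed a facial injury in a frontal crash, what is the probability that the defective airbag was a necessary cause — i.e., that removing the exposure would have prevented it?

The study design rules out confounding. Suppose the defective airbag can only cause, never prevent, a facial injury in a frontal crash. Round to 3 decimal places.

PN ≈ 0.630

Let p₁ = 0.054, p₀ = 0.02.
Under exogeneity and monotonicity, PN = (p₁ − p₀) / p₁.
PN = (0.054 − 0.02) / 0.054 = 0.034 / 0.054 ≈ 0.6296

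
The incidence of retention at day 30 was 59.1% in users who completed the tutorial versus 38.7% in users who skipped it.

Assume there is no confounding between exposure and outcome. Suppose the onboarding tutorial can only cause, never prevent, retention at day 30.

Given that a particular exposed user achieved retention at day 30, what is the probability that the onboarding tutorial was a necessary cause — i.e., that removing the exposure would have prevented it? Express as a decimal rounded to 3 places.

p₁ = 0.591, p₀ = 0.387.
Under exogeneity and monotonicity, PN = (p₁ − p₀) / p₁.
PN = (0.591 − 0.387) / 0.591 = 0.204 / 0.591 ≈ 0.3452

PN ≈ 0.345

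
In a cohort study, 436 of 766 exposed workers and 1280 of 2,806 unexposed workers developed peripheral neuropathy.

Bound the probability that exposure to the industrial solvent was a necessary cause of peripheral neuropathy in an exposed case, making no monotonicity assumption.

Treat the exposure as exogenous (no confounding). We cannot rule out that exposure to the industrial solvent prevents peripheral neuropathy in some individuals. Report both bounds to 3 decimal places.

0.199 ≤ PN ≤ 0.955

p₁ = P(outcome | exposed) = 436/766 = 0.56919
p₀ = P(outcome | unexposed) = 1280/2806 = 0.45617
Under exogeneity alone the bounds on PN are max{0,(p₁−p₀)/p₁} ≤ PN ≤ min{1,(1−p₀)/p₁}.
  lower = (p₁ − p₀)/p₁ = 0.11303 / 0.56919 ≈ 0.1986
  upper = min{1, (1 − p₀)/p₁} = 0.54383 / 0.56919 ≈ 0.9555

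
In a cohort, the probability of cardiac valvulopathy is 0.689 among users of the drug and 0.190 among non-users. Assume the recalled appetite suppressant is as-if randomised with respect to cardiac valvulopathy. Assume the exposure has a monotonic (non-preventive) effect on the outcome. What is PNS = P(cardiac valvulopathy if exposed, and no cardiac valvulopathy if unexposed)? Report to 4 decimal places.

PNS ≈ 0.4990

Let p₁ = 0.689, p₀ = 0.19.
Under exogeneity and monotonicity, PNS = p₁ − p₀.
PNS = 0.689 − 0.19 = 0.499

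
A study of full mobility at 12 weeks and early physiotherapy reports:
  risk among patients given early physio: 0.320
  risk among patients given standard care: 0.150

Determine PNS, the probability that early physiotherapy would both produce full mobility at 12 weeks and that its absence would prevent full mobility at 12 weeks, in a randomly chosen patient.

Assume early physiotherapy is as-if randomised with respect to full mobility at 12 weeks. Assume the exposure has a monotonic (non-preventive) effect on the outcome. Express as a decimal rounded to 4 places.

Let p₁ = 0.32, p₀ = 0.15.
Under exogeneity and monotonicity, PNS = p₁ − p₀.
PNS = 0.32 − 0.15 = 0.17

PNS ≈ 0.1700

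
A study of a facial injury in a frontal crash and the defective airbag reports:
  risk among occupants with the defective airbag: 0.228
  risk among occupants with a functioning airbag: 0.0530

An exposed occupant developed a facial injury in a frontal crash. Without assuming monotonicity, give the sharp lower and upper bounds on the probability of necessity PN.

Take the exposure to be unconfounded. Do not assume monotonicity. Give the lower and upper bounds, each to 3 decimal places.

0.768 ≤ PN ≤ 1.000

Let p₁ = 0.228, p₀ = 0.053.
Under exogeneity alone the bounds on PN are max{0,(p₁−p₀)/p₁} ≤ PN ≤ min{1,(1−p₀)/p₁}.
  lower = (p₁ − p₀)/p₁ = 0.175 / 0.228 ≈ 0.7675
  upper = min{1, (1 − p₀)/p₁} = 0.947 / 0.228 ≈ 4.1535 → capped at 1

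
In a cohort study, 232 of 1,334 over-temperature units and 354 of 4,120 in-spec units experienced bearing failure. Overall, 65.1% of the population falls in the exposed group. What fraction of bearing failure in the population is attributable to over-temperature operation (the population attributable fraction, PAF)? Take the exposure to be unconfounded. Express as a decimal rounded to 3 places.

PAF ≈ 0.400

p₁ = P(outcome | exposed) = 232/1334 = 0.17391
p₀ = P(outcome | unexposed) = 354/4120 = 0.085922
Overall risk P(Y=1) = π·p₁ + (1−π)·p₀ = 0.651×0.17391 + 0.349×0.085922 = 0.1432.
Under exogeneity, PAF = [P(Y=1) − p₀] / P(Y=1).
PAF = (0.1432 − 0.085922) / 0.1432 ≈ 0.4000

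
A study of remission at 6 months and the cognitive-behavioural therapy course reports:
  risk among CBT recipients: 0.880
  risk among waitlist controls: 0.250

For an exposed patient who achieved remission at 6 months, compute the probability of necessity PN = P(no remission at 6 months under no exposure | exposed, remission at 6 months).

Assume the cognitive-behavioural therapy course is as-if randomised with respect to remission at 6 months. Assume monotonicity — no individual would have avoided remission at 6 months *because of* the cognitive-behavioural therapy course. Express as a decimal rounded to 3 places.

PN ≈ 0.716

Let p₁ = 0.88, p₀ = 0.25.
Under exogeneity and monotonicity, PN = (p₁ − p₀) / p₁.
PN = (0.88 − 0.25) / 0.88 = 0.63 / 0.88 ≈ 0.7159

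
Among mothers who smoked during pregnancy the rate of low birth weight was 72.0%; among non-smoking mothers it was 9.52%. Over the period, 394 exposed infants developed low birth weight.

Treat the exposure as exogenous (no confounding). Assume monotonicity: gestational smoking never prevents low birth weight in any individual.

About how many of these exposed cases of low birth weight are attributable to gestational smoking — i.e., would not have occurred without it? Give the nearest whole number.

about 342 cases

p₁ = 0.72, p₀ = 0.0952.
PN = (p₁ − p₀)/p₁ = (0.72 − 0.0952) / 0.72 ≈ 0.86778.
Attributable cases ≈ PN × (exposed cases) = 0.86778 × 394 ≈ 341.90.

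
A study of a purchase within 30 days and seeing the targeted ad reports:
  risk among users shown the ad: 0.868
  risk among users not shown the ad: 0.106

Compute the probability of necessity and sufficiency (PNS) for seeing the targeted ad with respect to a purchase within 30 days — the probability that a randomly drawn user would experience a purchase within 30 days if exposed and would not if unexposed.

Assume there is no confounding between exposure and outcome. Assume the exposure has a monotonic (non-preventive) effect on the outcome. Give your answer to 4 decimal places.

PNS ≈ 0.7620

Let p₁ = 0.868, p₀ = 0.106.
Under exogeneity and monotonicity, PNS = p₁ − p₀.
PNS = 0.868 − 0.106 = 0.762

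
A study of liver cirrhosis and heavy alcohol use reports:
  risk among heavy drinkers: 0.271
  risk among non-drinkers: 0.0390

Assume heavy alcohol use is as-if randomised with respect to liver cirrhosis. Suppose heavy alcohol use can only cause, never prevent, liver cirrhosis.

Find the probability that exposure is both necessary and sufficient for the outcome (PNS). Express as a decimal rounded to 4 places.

PNS ≈ 0.2320

Let p₁ = 0.271, p₀ = 0.039.
Under exogeneity and monotonicity, PNS = p₁ − p₀.
PNS = 0.271 − 0.039 = 0.232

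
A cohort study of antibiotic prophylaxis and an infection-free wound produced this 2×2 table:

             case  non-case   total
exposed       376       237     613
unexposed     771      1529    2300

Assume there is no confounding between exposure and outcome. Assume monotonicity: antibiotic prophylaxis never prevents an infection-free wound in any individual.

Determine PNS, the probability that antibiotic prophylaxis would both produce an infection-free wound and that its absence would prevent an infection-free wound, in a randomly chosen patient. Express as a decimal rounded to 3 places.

p₁ = P(outcome | exposed) = 376/613 = 0.61338
p₀ = P(outcome | unexposed) = 771/2300 = 0.33522
Under exogeneity and monotonicity, PNS = p₁ − p₀.
PNS = 0.61338 − 0.33522 = 0.27816

PNS ≈ 0.278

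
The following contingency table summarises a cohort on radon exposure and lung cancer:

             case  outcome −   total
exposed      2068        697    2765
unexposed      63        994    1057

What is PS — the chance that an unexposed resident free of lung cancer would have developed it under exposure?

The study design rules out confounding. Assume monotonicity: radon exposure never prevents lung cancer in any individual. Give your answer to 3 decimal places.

p₁ = P(outcome | exposed) = 2068/2765 = 0.74792
p₀ = P(outcome | unexposed) = 63/1057 = 0.059603
Under exogeneity and monotonicity, PS = (p₁ − p₀)/(1 − p₀).
PS = (0.74792 − 0.059603) / 0.9404 ≈ 0.7319

PS ≈ 0.732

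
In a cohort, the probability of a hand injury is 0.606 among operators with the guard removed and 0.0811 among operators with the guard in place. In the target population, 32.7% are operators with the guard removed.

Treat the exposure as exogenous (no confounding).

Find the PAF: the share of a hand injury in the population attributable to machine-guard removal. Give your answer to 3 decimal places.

Let p₁ = 0.606, p₀ = 0.0811.
Overall risk P(Y=1) = π·p₁ + (1−π)·p₀ = 0.327×0.606 + 0.673×0.0811 = 0.25274.
Under exogeneity, PAF = [P(Y=1) − p₀] / P(Y=1).
PAF = (0.25274 − 0.0811) / 0.25274 ≈ 0.6791

PAF ≈ 0.679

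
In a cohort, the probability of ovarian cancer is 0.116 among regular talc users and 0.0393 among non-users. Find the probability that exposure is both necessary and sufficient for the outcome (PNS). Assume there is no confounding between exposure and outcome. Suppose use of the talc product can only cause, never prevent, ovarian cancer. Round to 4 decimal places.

PNS ≈ 0.0767

Let p₁ = 0.116, p₀ = 0.0393.
Under exogeneity and monotonicity, PNS = p₁ − p₀.
PNS = 0.116 − 0.0393 = 0.0767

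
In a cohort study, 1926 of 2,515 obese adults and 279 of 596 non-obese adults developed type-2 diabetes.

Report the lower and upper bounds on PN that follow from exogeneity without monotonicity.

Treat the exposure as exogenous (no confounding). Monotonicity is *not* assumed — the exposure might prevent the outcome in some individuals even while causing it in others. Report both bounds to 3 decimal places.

p₁ = P(outcome | exposed) = 1926/2515 = 0.76581
p₀ = P(outcome | unexposed) = 279/596 = 0.46812
Under exogeneity alone the bounds on PN are max{0,(p₁−p₀)/p₁} ≤ PN ≤ min{1,(1−p₀)/p₁}.
  lower = (p₁ − p₀)/p₁ = 0.29768 / 0.76581 ≈ 0.3887
  upper = min{1, (1 − p₀)/p₁} = 0.53188 / 0.76581 ≈ 0.6945

0.389 ≤ PN ≤ 0.695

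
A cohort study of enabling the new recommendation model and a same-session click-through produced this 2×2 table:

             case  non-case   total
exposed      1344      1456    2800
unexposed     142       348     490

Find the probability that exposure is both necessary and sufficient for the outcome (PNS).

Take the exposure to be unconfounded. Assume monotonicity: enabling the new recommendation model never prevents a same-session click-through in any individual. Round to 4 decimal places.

PNS ≈ 0.1902

p₁ = P(outcome | exposed) = 1344/2800 = 0.48
p₀ = P(outcome | unexposed) = 142/490 = 0.2898
Under exogeneity and monotonicity, PNS = p₁ − p₀.
PNS = 0.48 − 0.2898 = 0.1902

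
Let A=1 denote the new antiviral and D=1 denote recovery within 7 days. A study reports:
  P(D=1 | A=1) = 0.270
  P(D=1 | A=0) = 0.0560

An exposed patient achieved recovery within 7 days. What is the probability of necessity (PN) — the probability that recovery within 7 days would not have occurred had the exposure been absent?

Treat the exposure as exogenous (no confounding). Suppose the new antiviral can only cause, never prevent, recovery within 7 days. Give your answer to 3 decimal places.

PN ≈ 0.793

Let p₁ = 0.27, p₀ = 0.056.
Under exogeneity and monotonicity, PN = (p₁ − p₀) / p₁.
PN = (0.27 − 0.056) / 0.27 = 0.214 / 0.27 ≈ 0.7926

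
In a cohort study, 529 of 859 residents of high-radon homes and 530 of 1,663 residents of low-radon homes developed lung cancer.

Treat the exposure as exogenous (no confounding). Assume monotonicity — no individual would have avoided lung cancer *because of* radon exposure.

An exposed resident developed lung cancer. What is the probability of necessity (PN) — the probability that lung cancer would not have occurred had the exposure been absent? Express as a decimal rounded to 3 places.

p₁ = P(outcome | exposed) = 529/859 = 0.61583
p₀ = P(outcome | unexposed) = 530/1663 = 0.3187
Under exogeneity and monotonicity, PN = (p₁ − p₀) / p₁.
PN = (0.61583 − 0.3187) / 0.61583 = 0.29713 / 0.61583 ≈ 0.4825

PN ≈ 0.482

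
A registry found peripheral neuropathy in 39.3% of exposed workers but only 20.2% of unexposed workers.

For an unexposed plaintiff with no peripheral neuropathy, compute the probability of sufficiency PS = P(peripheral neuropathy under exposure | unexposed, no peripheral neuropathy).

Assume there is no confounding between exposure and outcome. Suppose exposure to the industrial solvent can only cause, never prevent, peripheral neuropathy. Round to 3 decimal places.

p₁ = 0.393, p₀ = 0.202.
Under exogeneity and monotonicity, PS = (p₁ − p₀) / (1 − p₀).
PS = (0.393 − 0.202) / (1 − 0.202) = 0.191 / 0.798 ≈ 0.2393

PS ≈ 0.239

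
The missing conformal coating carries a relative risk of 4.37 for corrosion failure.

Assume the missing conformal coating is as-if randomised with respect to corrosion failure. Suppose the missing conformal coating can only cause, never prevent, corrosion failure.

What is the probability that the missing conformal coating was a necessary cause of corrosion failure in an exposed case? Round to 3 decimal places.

Under exogeneity and monotonicity, PN = (RR − 1) / RR = 1 − 1/RR.
PN = (4.37 − 1) / 4.37 = 3.37 / 4.37 ≈ 0.7712

PN ≈ 0.771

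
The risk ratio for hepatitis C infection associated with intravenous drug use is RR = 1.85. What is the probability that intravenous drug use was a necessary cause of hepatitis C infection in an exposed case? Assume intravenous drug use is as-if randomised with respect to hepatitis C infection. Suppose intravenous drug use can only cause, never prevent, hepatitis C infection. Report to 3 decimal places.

PN ≈ 0.459

Under exogeneity and monotonicity, PN = (RR − 1) / RR = 1 − 1/RR.
PN = (1.85 − 1) / 1.85 = 0.85 / 1.85 ≈ 0.4595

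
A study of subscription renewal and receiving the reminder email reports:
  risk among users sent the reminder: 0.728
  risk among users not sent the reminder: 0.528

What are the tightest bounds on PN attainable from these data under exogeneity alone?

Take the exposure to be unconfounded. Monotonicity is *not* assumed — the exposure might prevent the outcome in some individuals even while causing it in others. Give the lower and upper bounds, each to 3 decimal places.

0.275 ≤ PN ≤ 0.648

Let p₁ = 0.728, p₀ = 0.528.
Under exogeneity alone the bounds on PN are max{0,(p₁−p₀)/p₁} ≤ PN ≤ min{1,(1−p₀)/p₁}.
  lower = (p₁ − p₀)/p₁ = 0.2 / 0.728 ≈ 0.2747
  upper = min{1, (1 − p₀)/p₁} = 0.472 / 0.728 ≈ 0.6484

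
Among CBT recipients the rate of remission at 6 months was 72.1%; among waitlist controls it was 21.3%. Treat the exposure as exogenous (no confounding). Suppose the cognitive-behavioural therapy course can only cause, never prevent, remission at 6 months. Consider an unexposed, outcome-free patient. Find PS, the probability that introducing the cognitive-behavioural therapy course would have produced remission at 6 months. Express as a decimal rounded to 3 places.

PS ≈ 0.645

p₁ = 0.721, p₀ = 0.213.
Under exogeneity and monotonicity, PS = (p₁ − p₀) / (1 − p₀).
PS = (0.721 − 0.213) / (1 − 0.213) = 0.508 / 0.787 ≈ 0.6455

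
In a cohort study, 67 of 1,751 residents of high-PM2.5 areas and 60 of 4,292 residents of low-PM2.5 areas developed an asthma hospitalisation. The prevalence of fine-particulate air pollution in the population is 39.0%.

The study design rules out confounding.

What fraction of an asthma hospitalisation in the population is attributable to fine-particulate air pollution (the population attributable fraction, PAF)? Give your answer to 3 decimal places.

PAF ≈ 0.404

p₁ = P(outcome | exposed) = 67/1751 = 0.038264
p₀ = P(outcome | unexposed) = 60/4292 = 0.013979
Overall risk P(Y=1) = π·p₁ + (1−π)·p₀ = 0.39×0.038264 + 0.61×0.013979 = 0.02345.
Under exogeneity, PAF = [P(Y=1) − p₀] / P(Y=1).
PAF = (0.02345 − 0.013979) / 0.02345 ≈ 0.4039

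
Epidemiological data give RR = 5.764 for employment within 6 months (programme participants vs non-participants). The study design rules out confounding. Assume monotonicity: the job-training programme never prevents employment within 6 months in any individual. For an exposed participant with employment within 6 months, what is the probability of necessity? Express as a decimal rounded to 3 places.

Under exogeneity and monotonicity, PN = (RR − 1) / RR = 1 − 1/RR.
PN = (5.764 − 1) / 5.764 = 4.764 / 5.764 ≈ 0.8265

PN ≈ 0.827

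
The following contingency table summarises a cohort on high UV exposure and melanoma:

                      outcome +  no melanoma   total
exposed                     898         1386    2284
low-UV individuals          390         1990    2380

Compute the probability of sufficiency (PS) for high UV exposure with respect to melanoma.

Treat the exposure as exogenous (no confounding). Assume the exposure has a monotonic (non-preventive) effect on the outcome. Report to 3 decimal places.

PS ≈ 0.274

p₁ = P(outcome | exposed) = 898/2284 = 0.39317
p₀ = P(outcome | unexposed) = 390/2380 = 0.16387
Under exogeneity and monotonicity, PS = (p₁ − p₀)/(1 − p₀).
PS = (0.39317 − 0.16387) / 0.83613 ≈ 0.2742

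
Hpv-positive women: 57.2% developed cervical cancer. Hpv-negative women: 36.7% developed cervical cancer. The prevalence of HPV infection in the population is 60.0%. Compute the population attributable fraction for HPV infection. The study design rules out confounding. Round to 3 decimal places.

PAF ≈ 0.251

p₁ = 0.572, p₀ = 0.367.
Overall risk P(Y=1) = π·p₁ + (1−π)·p₀ = 0.6×0.572 + 0.4×0.367 = 0.49.
Under exogeneity, PAF = [P(Y=1) − p₀] / P(Y=1).
PAF = (0.49 − 0.367) / 0.49 ≈ 0.2510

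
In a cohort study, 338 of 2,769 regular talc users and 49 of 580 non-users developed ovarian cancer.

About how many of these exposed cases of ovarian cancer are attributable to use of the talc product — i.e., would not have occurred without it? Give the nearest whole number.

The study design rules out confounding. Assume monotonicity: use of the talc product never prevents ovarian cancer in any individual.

p₁ = P(outcome | exposed) = 338/2769 = 0.12207
p₀ = P(outcome | unexposed) = 49/580 = 0.084483
PN = (p₁ − p₀)/p₁ = (0.12207 − 0.084483) / 0.12207 ≈ 0.30789.
Attributable cases ≈ PN × (exposed cases) = 0.30789 × 338 ≈ 104.07.

about 104 cases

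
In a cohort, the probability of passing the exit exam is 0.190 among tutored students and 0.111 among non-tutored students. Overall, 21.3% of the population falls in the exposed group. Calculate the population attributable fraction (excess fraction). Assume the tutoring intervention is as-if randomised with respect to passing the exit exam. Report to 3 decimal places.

PAF ≈ 0.132

Let p₁ = 0.19, p₀ = 0.111.
Overall risk P(Y=1) = π·p₁ + (1−π)·p₀ = 0.213×0.19 + 0.787×0.111 = 0.12783.
Under exogeneity, PAF = [P(Y=1) − p₀] / P(Y=1).
PAF = (0.12783 − 0.111) / 0.12783 ≈ 0.1316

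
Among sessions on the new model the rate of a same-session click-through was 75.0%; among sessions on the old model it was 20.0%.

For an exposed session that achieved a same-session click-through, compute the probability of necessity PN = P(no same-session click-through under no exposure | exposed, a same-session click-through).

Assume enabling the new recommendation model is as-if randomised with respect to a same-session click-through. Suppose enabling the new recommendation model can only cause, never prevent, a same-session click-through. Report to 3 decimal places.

PN ≈ 0.733

p₁ = 0.75, p₀ = 0.2.
Under exogeneity and monotonicity, PN = (p₁ − p₀) / p₁.
PN = (0.75 − 0.2) / 0.75 = 0.55 / 0.75 ≈ 0.7333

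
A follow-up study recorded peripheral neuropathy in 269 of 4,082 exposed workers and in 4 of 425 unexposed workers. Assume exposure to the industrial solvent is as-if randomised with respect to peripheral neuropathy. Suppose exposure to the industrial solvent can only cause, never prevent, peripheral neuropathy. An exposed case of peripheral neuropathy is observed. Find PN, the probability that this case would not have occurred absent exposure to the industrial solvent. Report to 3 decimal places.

p₁ = P(outcome | exposed) = 269/4082 = 0.065899
p₀ = P(outcome | unexposed) = 4/425 = 0.0094118
Under exogeneity and monotonicity, PN = (p₁ − p₀) / p₁.
PN = (0.065899 − 0.0094118) / 0.065899 = 0.056487 / 0.065899 ≈ 0.8572

PN ≈ 0.857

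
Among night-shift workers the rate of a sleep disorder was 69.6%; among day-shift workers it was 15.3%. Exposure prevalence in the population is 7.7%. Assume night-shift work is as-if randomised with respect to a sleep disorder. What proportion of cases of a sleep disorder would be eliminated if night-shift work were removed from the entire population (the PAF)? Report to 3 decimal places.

p₁ = 0.696, p₀ = 0.153.
Overall risk P(Y=1) = π·p₁ + (1−π)·p₀ = 0.077×0.696 + 0.923×0.153 = 0.19481.
Under exogeneity, PAF = [P(Y=1) − p₀] / P(Y=1).
PAF = (0.19481 − 0.153) / 0.19481 ≈ 0.2146

PAF ≈ 0.215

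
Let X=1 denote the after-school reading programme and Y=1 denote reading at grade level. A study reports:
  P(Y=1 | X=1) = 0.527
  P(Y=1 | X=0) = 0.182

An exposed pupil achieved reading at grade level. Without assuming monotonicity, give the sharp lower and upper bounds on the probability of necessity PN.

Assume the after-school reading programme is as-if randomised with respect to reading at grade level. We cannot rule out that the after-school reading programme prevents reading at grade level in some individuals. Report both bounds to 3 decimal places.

Let p₁ = 0.527, p₀ = 0.182.
Under exogeneity alone the bounds on PN are max{0,(p₁−p₀)/p₁} ≤ PN ≤ min{1,(1−p₀)/p₁}.
  lower = (p₁ − p₀)/p₁ = 0.345 / 0.527 ≈ 0.6546
  upper = min{1, (1 − p₀)/p₁} = 0.818 / 0.527 ≈ 1.5522 → capped at 1

0.655 ≤ PN ≤ 1.000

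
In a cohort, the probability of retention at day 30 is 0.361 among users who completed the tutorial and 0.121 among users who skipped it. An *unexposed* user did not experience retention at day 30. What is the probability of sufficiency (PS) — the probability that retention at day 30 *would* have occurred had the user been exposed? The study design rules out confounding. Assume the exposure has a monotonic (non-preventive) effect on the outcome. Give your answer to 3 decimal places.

Let p₁ = 0.361, p₀ = 0.121.
Under exogeneity and monotonicity, PS = (p₁ − p₀) / (1 − p₀).
PS = (0.361 − 0.121) / (1 − 0.121) = 0.24 / 0.879 ≈ 0.2730

PS ≈ 0.273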